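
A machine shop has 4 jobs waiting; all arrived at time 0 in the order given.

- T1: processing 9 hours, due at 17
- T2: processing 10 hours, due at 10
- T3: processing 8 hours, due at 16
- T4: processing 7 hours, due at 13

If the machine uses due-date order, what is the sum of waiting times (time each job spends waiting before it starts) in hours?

52

EDD (increasing due date): T2 T4 T3 T1.
T2: waits 0, runs 0→10
T4: waits 10, runs 10→17
T3: waits 17, runs 17→25
T1: waits 25, runs 25→34
Sum = 0+10+17+25 = 52.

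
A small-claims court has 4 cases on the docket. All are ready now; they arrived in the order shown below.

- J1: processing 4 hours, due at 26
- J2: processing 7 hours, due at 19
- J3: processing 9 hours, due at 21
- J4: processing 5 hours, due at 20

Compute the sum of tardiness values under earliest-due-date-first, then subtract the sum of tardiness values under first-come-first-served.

EDD (increasing due date): J2 J4 J3 J1.
J2: 0→7, due 19, tardiness 0
J4: 7→12, due 20, tardiness 0
J3: 12→21, due 21, tardiness 0
J1: 21→25, due 26, tardiness 0
Sum = 0+0+0+0 = 0.
FIFO (arrival order): J1 J2 J3 J4.
J1: 0→4, due 26, tardiness 0
J2: 4→11, due 19, tardiness 0
J3: 11→20, due 21, tardiness 0
J4: 20→25, due 20, tardiness 5
Sum = 0+0+0+5 = 5.
Difference = 0 − 5 = -5.

-5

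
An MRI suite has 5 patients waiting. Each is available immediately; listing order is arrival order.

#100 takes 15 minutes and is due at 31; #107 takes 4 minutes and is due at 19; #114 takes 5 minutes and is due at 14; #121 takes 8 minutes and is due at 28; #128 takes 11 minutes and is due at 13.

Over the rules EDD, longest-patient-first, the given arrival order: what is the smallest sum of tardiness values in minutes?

15

EDD (increasing due date): #128 #114 #107 #121 #100.
#128: 0→11, due 13, tardiness 0
#114: 11→16, due 14, tardiness 2
#107: 16→20, due 19, tardiness 1
#121: 20→28, due 28, tardiness 0
#100: 28→43, due 31, tardiness 12
Sum = 0+2+1+0+12 = 15.
LPT (decreasing processing time): #100 #128 #121 #114 #107.
#100: 0→15, due 31, tardiness 0
#128: 15→26, due 13, tardiness 13
#121: 26→34, due 28, tardiness 6
#114: 34→39, due 14, tardiness 25
#107: 39→43, due 19, tardiness 24
Sum = 0+13+6+25+24 = 68.
FIFO (arrival order): #100 #107 #114 #121 #128.
#100: 0→15, due 31, tardiness 0
#107: 15→19, due 19, tardiness 0
#114: 19→24, due 14, tardiness 10
#121: 24→32, due 28, tardiness 4
#128: 32→43, due 13, tardiness 30
Sum = 0+0+10+4+30 = 44.
EDD 15, LPT 68, FIFO 44 → minimum 15.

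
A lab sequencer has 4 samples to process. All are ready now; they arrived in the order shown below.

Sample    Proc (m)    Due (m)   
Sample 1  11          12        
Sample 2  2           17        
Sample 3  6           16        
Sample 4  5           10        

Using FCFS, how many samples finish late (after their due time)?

FIFO (arrival order): Sample 1 Sample 2 Sample 3 Sample 4.
Sample 1: 0→11, due 12, tardiness 0
Sample 2: 11→13, due 17, tardiness 0
Sample 3: 13→19, due 16, tardiness 3
Sample 4: 19→24, due 10, tardiness 14
Late samples: 2.

2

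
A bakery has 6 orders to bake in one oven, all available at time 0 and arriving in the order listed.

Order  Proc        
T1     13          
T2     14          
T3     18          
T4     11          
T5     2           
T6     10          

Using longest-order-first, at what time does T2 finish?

LPT (decreasing processing time): T3 T2 T1 T4 T6 T5.
T3: 0→18
T2: 18→32

32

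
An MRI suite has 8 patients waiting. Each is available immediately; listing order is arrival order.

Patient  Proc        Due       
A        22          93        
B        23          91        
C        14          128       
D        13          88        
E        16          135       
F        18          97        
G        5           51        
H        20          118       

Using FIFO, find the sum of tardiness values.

FIFO (arrival order): A B C D E F G H.
A: 0→22, due 93, tardiness 0
B: 22→45, due 91, tardiness 0
C: 45→59, due 128, tardiness 0
D: 59→72, due 88, tardiness 0
E: 72→88, due 135, tardiness 0
F: 88→106, due 97, tardiness 9
G: 106→111, due 51, tardiness 60
H: 111→131, due 118, tardiness 13
Sum = 0+0+0+0+0+9+60+13 = 82.

82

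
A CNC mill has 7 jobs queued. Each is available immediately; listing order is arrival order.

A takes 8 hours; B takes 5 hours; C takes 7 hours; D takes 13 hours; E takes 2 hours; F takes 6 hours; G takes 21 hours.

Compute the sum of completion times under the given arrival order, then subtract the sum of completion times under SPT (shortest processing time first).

39

FIFO (arrival order): A B C D E F G.
A: 0→8
B: 8→13
C: 13→20
D: 20→33
E: 33→35
F: 35→41
G: 41→62
Sum = 8+13+20+33+35+41+62 = 212.
SPT (increasing processing time): E B F C A D G.
E: 0→2
B: 2→7
F: 7→13
C: 13→20
A: 20→28
D: 28→41
G: 41→62
Sum = 2+7+13+20+28+41+62 = 173.
Difference = 212 − 173 = 39.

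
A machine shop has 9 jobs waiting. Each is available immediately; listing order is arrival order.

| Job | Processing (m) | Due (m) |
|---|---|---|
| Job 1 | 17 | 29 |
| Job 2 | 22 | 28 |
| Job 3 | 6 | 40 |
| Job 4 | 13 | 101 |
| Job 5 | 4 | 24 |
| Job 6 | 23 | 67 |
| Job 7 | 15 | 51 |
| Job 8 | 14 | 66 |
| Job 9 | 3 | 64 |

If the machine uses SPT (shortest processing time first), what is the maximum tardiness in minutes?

SPT (increasing processing time): Job 9 Job 5 Job 3 Job 4 Job 8 Job 7 Job 1 Job 2 Job 6.
Job 9: 0→3, due 64, tardiness 0
Job 5: 3→7, due 24, tardiness 0
Job 3: 7→13, due 40, tardiness 0
Job 4: 13→26, due 101, tardiness 0
Job 8: 26→40, due 66, tardiness 0
Job 7: 40→55, due 51, tardiness 4
Job 1: 55→72, due 29, tardiness 43
Job 2: 72→94, due 28, tardiness 66
Job 6: 94→117, due 67, tardiness 50
Maximum = 66.

66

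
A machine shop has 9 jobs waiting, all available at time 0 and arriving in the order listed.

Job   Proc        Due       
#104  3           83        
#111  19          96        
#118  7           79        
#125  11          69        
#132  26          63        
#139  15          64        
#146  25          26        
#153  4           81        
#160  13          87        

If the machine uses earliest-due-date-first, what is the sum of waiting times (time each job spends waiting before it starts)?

EDD (increasing due date): #146 #132 #139 #125 #118 #153 #104 #160 #111.
#146: waits 0, runs 0→25
#132: waits 25, runs 25→51
#139: waits 51, runs 51→66
#125: waits 66, runs 66→77
#118: waits 77, runs 77→84
#153: waits 84, runs 84→88
#104: waits 88, runs 88→91
#160: waits 91, runs 91→104
#111: waits 104, runs 104→123
Sum = 0+25+51+66+77+84+88+91+104 = 586.

586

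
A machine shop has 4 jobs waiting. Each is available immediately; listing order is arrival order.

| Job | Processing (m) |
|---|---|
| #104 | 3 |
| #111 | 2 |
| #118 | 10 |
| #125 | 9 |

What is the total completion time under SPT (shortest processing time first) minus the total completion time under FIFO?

-2

SPT (increasing processing time): #111 #104 #125 #118.
#111: 0→2
#104: 2→5
#125: 5→14
#118: 14→24
Sum = 2+5+14+24 = 45.
FIFO (arrival order): #104 #111 #118 #125.
#104: 0→3
#111: 3→5
#118: 5→15
#125: 15→24
Sum = 3+5+15+24 = 47.
Difference = 45 − 47 = -2.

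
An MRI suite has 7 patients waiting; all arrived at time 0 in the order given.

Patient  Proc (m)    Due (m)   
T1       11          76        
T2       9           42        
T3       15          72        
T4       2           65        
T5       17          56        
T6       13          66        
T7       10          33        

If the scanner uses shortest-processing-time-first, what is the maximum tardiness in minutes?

SPT (increasing processing time): T4 T2 T7 T1 T6 T3 T5.
T4: 0→2, due 65, tardiness 0
T2: 2→11, due 42, tardiness 0
T7: 11→21, due 33, tardiness 0
T1: 21→32, due 76, tardiness 0
T6: 32→45, due 66, tardiness 0
T3: 45→60, due 72, tardiness 0
T5: 60→77, due 56, tardiness 21
Maximum = 21.

21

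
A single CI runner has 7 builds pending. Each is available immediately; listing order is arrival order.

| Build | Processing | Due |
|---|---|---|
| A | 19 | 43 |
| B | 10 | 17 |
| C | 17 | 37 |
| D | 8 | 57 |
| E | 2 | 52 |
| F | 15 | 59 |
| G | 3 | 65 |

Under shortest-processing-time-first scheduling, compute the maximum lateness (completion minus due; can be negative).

SPT (increasing processing time): E G D B F C A.
E: 0→2, due 52, lateness -50
G: 2→5, due 65, lateness -60
D: 5→13, due 57, lateness -44
B: 13→23, due 17, lateness 6
F: 23→38, due 59, lateness -21
C: 38→55, due 37, lateness 18
A: 55→74, due 43, lateness 31
Maximum = 31.

31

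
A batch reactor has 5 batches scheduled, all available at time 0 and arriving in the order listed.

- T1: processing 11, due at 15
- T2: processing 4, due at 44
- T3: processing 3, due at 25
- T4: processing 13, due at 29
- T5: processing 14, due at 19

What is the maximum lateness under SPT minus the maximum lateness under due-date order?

SPT (increasing processing time): T3 T2 T1 T4 T5.
T3: 0→3, due 25, lateness -22
T2: 3→7, due 44, lateness -37
T1: 7→18, due 15, lateness 3
T4: 18→31, due 29, lateness 2
T5: 31→45, due 19, lateness 26
Maximum = 26.
EDD (increasing due date): T1 T5 T3 T4 T2.
T1: 0→11, due 15, lateness -4
T5: 11→25, due 19, lateness 6
T3: 25→28, due 25, lateness 3
T4: 28→41, due 29, lateness 12
T2: 41→45, due 44, lateness 1
Maximum = 12.
Difference = 26 − 12 = 14.

14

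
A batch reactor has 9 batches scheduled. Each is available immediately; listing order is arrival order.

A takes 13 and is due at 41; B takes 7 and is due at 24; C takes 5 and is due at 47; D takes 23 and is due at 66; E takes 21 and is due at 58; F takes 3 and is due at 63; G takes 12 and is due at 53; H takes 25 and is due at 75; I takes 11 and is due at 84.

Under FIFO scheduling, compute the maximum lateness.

FIFO (arrival order): A B C D E F G H I.
A: 0→13, due 41, lateness -28
B: 13→20, due 24, lateness -4
C: 20→25, due 47, lateness -22
D: 25→48, due 66, lateness -18
E: 48→69, due 58, lateness 11
F: 69→72, due 63, lateness 9
G: 72→84, due 53, lateness 31
H: 84→109, due 75, lateness 34
I: 109→120, due 84, lateness 36
Maximum = 36.

36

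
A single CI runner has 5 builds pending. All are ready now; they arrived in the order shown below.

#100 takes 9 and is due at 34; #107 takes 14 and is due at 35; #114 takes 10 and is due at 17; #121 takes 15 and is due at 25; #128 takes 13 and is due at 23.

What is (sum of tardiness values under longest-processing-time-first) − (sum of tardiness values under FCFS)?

LPT (decreasing processing time): #121 #107 #128 #114 #100.
#121: 0→15, due 25, tardiness 0
#107: 15→29, due 35, tardiness 0
#128: 29→42, due 23, tardiness 19
#114: 42→52, due 17, tardiness 35
#100: 52→61, due 34, tardiness 27
Sum = 0+0+19+35+27 = 81.
FIFO (arrival order): #100 #107 #114 #121 #128.
#100: 0→9, due 34, tardiness 0
#107: 9→23, due 35, tardiness 0
#114: 23→33, due 17, tardiness 16
#121: 33→48, due 25, tardiness 23
#128: 48→61, due 23, tardiness 38
Sum = 0+0+16+23+38 = 77.
Difference = 81 − 77 = 4.

4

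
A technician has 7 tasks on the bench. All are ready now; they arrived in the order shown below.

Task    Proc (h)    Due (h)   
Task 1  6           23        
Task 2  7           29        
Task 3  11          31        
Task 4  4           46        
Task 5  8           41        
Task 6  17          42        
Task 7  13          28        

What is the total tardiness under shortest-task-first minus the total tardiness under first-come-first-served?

SPT (increasing processing time): Task 4 Task 1 Task 2 Task 5 Task 3 Task 7 Task 6.
Task 4: 0→4, due 46, tardiness 0
Task 1: 4→10, due 23, tardiness 0
Task 2: 10→17, due 29, tardiness 0
Task 5: 17→25, due 41, tardiness 0
Task 3: 25→36, due 31, tardiness 5
Task 7: 36→49, due 28, tardiness 21
Task 6: 49→66, due 42, tardiness 24
Sum = 0+0+0+0+5+21+24 = 50.
FIFO (arrival order): Task 1 Task 2 Task 3 Task 4 Task 5 Task 6 Task 7.
Task 1: 0→6, due 23, tardiness 0
Task 2: 6→13, due 29, tardiness 0
Task 3: 13→24, due 31, tardiness 0
Task 4: 24→28, due 46, tardiness 0
Task 5: 28→36, due 41, tardiness 0
Task 6: 36→53, due 42, tardiness 11
Task 7: 53→66, due 28, tardiness 38
Sum = 0+0+0+0+0+11+38 = 49.
Difference = 50 − 49 = 1.

1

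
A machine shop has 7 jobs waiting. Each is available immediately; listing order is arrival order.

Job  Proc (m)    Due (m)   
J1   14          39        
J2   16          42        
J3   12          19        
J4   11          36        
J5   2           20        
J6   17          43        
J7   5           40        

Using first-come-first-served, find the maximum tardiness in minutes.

37

FIFO (arrival order): J1 J2 J3 J4 J5 J6 J7.
J1: 0→14, due 39, tardiness 0
J2: 14→30, due 42, tardiness 0
J3: 30→42, due 19, tardiness 23
J4: 42→53, due 36, tardiness 17
J5: 53→55, due 20, tardiness 35
J6: 55→72, due 43, tardiness 29
J7: 72→77, due 40, tardiness 37
Maximum = 37.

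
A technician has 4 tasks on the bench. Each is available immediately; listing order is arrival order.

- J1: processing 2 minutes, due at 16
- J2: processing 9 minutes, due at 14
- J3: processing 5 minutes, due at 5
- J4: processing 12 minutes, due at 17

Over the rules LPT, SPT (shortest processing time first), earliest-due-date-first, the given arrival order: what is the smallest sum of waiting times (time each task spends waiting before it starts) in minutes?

25

LPT (decreasing processing time): J4 J2 J3 J1.
J4: waits 0, runs 0→12
J2: waits 12, runs 12→21
J3: waits 21, runs 21→26
J1: waits 26, runs 26→28
Sum = 0+12+21+26 = 59.
SPT (increasing processing time): J1 J3 J2 J4.
J1: waits 0, runs 0→2
J3: waits 2, runs 2→7
J2: waits 7, runs 7→16
J4: waits 16, runs 16→28
Sum = 0+2+7+16 = 25.
EDD (increasing due date): J3 J2 J1 J4.
J3: waits 0, runs 0→5
J2: waits 5, runs 5→14
J1: waits 14, runs 14→16
J4: waits 16, runs 16→28
Sum = 0+5+14+16 = 35.
FIFO (arrival order): J1 J2 J3 J4.
J1: waits 0, runs 0→2
J2: waits 2, runs 2→11
J3: waits 11, runs 11→16
J4: waits 16, runs 16→28
Sum = 0+2+11+16 = 29.
LPT 59, SPT 25, EDD 35, FIFO 29 → minimum 25.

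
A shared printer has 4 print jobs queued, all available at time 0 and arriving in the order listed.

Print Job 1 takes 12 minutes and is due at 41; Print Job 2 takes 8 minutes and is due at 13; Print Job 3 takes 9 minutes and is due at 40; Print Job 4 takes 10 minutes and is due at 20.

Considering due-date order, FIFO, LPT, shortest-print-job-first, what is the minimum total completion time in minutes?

EDD (increasing due date): Print Job 2 Print Job 4 Print Job 3 Print Job 1.
Print Job 2: 0→8
Print Job 4: 8→18
Print Job 3: 18→27
Print Job 1: 27→39
Sum = 8+18+27+39 = 92.
FIFO (arrival order): Print Job 1 Print Job 2 Print Job 3 Print Job 4.
Print Job 1: 0→12
Print Job 2: 12→20
Print Job 3: 20→29
Print Job 4: 29→39
Sum = 12+20+29+39 = 100.
LPT (decreasing processing time): Print Job 1 Print Job 4 Print Job 3 Print Job 2.
Print Job 1: 0→12
Print Job 4: 12→22
Print Job 3: 22→31
Print Job 2: 31→39
Sum = 12+22+31+39 = 104.
SPT (increasing processing time): Print Job 2 Print Job 3 Print Job 4 Print Job 1.
Print Job 2: 0→8
Print Job 3: 8→17
Print Job 4: 17→27
Print Job 1: 27→39
Sum = 8+17+27+39 = 91.
EDD 92, FIFO 100, LPT 104, SPT 91 → minimum 91.

91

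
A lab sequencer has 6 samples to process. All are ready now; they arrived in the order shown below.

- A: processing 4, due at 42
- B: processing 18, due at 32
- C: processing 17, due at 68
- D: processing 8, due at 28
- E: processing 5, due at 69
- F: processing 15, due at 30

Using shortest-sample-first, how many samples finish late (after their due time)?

2

SPT (increasing processing time): A E D F C B.
A: 0→4, due 42, tardiness 0
E: 4→9, due 69, tardiness 0
D: 9→17, due 28, tardiness 0
F: 17→32, due 30, tardiness 2
C: 32→49, due 68, tardiness 0
B: 49→67, due 32, tardiness 35
Late samples: 2.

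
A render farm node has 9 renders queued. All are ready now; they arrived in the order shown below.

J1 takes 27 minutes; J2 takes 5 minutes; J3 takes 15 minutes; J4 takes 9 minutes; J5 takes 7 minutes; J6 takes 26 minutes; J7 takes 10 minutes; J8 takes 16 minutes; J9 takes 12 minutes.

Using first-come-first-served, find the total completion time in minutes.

FIFO (arrival order): J1 J2 J3 J4 J5 J6 J7 J8 J9.
J1: 0→27
J2: 27→32
J3: 32→47
J4: 47→56
J5: 56→63
J6: 63→89
J7: 89→99
J8: 99→115
J9: 115→127
Sum = 27+32+47+56+63+89+99+115+127 = 655.

655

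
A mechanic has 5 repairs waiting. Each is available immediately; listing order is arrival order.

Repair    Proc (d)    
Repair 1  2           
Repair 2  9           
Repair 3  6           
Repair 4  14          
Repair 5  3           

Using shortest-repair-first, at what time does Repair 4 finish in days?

SPT (increasing processing time): Repair 1 Repair 5 Repair 3 Repair 2 Repair 4.
Repair 1: 0→2
Repair 5: 2→5
Repair 3: 5→11
Repair 2: 11→20
Repair 4: 20→34

34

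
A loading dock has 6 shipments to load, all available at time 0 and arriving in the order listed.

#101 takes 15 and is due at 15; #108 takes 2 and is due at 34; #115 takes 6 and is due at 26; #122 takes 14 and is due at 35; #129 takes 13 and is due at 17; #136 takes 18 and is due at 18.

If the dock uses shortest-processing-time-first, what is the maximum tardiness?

SPT (increasing processing time): #108 #115 #129 #122 #101 #136.
#108: 0→2, due 34, tardiness 0
#115: 2→8, due 26, tardiness 0
#129: 8→21, due 17, tardiness 4
#122: 21→35, due 35, tardiness 0
#101: 35→50, due 15, tardiness 35
#136: 50→68, due 18, tardiness 50
Maximum = 50.

50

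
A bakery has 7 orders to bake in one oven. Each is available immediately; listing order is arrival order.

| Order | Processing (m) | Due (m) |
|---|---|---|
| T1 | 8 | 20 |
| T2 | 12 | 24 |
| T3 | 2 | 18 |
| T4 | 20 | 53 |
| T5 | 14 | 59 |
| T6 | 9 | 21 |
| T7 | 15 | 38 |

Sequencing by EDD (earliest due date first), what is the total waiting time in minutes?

174

EDD (increasing due date): T3 T1 T6 T2 T7 T4 T5.
T3: waits 0, runs 0→2
T1: waits 2, runs 2→10
T6: waits 10, runs 10→19
T2: waits 19, runs 19→31
T7: waits 31, runs 31→46
T4: waits 46, runs 46→66
T5: waits 66, runs 66→80
Sum = 0+2+10+19+31+46+66 = 174.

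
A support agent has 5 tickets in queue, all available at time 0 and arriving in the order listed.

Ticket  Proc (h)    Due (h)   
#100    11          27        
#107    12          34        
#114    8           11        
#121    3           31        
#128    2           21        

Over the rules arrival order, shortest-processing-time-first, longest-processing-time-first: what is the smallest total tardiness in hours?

FIFO (arrival order): #100 #107 #114 #121 #128.
#100: 0→11, due 27, tardiness 0
#107: 11→23, due 34, tardiness 0
#114: 23→31, due 11, tardiness 20
#121: 31→34, due 31, tardiness 3
#128: 34→36, due 21, tardiness 15
Sum = 0+0+20+3+15 = 38.
SPT (increasing processing time): #128 #121 #114 #100 #107.
#128: 0→2, due 21, tardiness 0
#121: 2→5, due 31, tardiness 0
#114: 5→13, due 11, tardiness 2
#100: 13→24, due 27, tardiness 0
#107: 24→36, due 34, tardiness 2
Sum = 0+0+2+0+2 = 4.
LPT (decreasing processing time): #107 #100 #114 #121 #128.
#107: 0→12, due 34, tardiness 0
#100: 12→23, due 27, tardiness 0
#114: 23→31, due 11, tardiness 20
#121: 31→34, due 31, tardiness 3
#128: 34→36, due 21, tardiness 15
Sum = 0+0+20+3+15 = 38.
FIFO 38, SPT 4, LPT 38 → minimum 4.

4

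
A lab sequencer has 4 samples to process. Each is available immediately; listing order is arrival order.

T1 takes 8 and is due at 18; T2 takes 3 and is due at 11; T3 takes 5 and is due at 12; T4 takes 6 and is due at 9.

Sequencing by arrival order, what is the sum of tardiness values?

17

FIFO (arrival order): T1 T2 T3 T4.
T1: 0→8, due 18, tardiness 0
T2: 8→11, due 11, tardiness 0
T3: 11→16, due 12, tardiness 4
T4: 16→22, due 9, tardiness 13
Sum = 0+0+4+13 = 17.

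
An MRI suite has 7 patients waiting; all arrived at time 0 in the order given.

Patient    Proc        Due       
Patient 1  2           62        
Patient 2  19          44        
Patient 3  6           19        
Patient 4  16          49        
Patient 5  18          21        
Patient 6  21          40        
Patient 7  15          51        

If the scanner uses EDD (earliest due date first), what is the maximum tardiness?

EDD (increasing due date): Patient 3 Patient 5 Patient 6 Patient 2 Patient 4 Patient 7 Patient 1.
Patient 3: 0→6, due 19, tardiness 0
Patient 5: 6→24, due 21, tardiness 3
Patient 6: 24→45, due 40, tardiness 5
Patient 2: 45→64, due 44, tardiness 20
Patient 4: 64→80, due 49, tardiness 31
Patient 7: 80→95, due 51, tardiness 44
Patient 1: 95→97, due 62, tardiness 35
Maximum = 44.

44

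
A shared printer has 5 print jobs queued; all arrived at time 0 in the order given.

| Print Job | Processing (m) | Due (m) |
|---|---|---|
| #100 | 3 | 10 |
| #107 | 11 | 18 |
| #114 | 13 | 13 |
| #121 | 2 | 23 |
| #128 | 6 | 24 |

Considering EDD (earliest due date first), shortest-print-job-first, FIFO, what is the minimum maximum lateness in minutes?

EDD (increasing due date): #100 #114 #107 #121 #128.
#100: 0→3, due 10, lateness -7
#114: 3→16, due 13, lateness 3
#107: 16→27, due 18, lateness 9
#121: 27→29, due 23, lateness 6
#128: 29→35, due 24, lateness 11
Maximum = 11.
SPT (increasing processing time): #121 #100 #128 #107 #114.
#121: 0→2, due 23, lateness -21
#100: 2→5, due 10, lateness -5
#128: 5→11, due 24, lateness -13
#107: 11→22, due 18, lateness 4
#114: 22→35, due 13, lateness 22
Maximum = 22.
FIFO (arrival order): #100 #107 #114 #121 #128.
#100: 0→3, due 10, lateness -7
#107: 3→14, due 18, lateness -4
#114: 14→27, due 13, lateness 14
#121: 27→29, due 23, lateness 6
#128: 29→35, due 24, lateness 11
Maximum = 14.
EDD 11, SPT 22, FIFO 14 → minimum 11.

11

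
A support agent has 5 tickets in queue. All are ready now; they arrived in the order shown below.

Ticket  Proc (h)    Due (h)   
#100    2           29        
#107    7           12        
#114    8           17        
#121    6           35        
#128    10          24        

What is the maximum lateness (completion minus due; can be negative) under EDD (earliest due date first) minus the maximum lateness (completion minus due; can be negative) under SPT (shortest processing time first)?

EDD (increasing due date): #107 #114 #128 #100 #121.
#107: 0→7, due 12, lateness -5
#114: 7→15, due 17, lateness -2
#128: 15→25, due 24, lateness 1
#100: 25→27, due 29, lateness -2
#121: 27→33, due 35, lateness -2
Maximum = 1.
SPT (increasing processing time): #100 #121 #107 #114 #128.
#100: 0→2, due 29, lateness -27
#121: 2→8, due 35, lateness -27
#107: 8→15, due 12, lateness 3
#114: 15→23, due 17, lateness 6
#128: 23→33, due 24, lateness 9
Maximum = 9.
Difference = 1 − 9 = -8.

-8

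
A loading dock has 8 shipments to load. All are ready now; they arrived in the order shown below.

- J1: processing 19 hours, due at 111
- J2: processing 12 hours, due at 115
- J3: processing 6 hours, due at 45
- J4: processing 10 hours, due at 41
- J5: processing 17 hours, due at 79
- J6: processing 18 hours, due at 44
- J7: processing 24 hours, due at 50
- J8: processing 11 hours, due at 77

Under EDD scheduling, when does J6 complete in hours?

EDD (increasing due date): J4 J6 J3 J7 J8 J5 J1 J2.
J4: 0→10
J6: 10→28

28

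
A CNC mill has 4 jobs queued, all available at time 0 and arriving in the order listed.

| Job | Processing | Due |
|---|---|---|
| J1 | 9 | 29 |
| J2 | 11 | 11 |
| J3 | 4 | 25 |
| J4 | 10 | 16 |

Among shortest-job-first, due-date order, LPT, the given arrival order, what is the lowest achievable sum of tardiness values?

SPT (increasing processing time): J3 J1 J4 J2.
J3: 0→4, due 25, tardiness 0
J1: 4→13, due 29, tardiness 0
J4: 13→23, due 16, tardiness 7
J2: 23→34, due 11, tardiness 23
Sum = 0+0+7+23 = 30.
EDD (increasing due date): J2 J4 J3 J1.
J2: 0→11, due 11, tardiness 0
J4: 11→21, due 16, tardiness 5
J3: 21→25, due 25, tardiness 0
J1: 25→34, due 29, tardiness 5
Sum = 0+5+0+5 = 10.
LPT (decreasing processing time): J2 J4 J1 J3.
J2: 0→11, due 11, tardiness 0
J4: 11→21, due 16, tardiness 5
J1: 21→30, due 29, tardiness 1
J3: 30→34, due 25, tardiness 9
Sum = 0+5+1+9 = 15.
FIFO (arrival order): J1 J2 J3 J4.
J1: 0→9, due 29, tardiness 0
J2: 9→20, due 11, tardiness 9
J3: 20→24, due 25, tardiness 0
J4: 24→34, due 16, tardiness 18
Sum = 0+9+0+18 = 27.
SPT 30, EDD 10, LPT 15, FIFO 27 → minimum 10.

10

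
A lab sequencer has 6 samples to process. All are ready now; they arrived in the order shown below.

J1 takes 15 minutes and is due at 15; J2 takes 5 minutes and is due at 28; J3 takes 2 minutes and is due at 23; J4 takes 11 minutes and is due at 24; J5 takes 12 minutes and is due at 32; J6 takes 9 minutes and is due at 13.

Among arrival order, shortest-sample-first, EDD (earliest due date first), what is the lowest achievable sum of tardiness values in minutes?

FIFO (arrival order): J1 J2 J3 J4 J5 J6.
J1: 0→15, due 15, tardiness 0
J2: 15→20, due 28, tardiness 0
J3: 20→22, due 23, tardiness 0
J4: 22→33, due 24, tardiness 9
J5: 33→45, due 32, tardiness 13
J6: 45→54, due 13, tardiness 41
Sum = 0+0+0+9+13+41 = 63.
SPT (increasing processing time): J3 J2 J6 J4 J5 J1.
J3: 0→2, due 23, tardiness 0
J2: 2→7, due 28, tardiness 0
J6: 7→16, due 13, tardiness 3
J4: 16→27, due 24, tardiness 3
J5: 27→39, due 32, tardiness 7
J1: 39→54, due 15, tardiness 39
Sum = 0+0+3+3+7+39 = 52.
EDD (increasing due date): J6 J1 J3 J4 J2 J5.
J6: 0→9, due 13, tardiness 0
J1: 9→24, due 15, tardiness 9
J3: 24→26, due 23, tardiness 3
J4: 26→37, due 24, tardiness 13
J2: 37→42, due 28, tardiness 14
J5: 42→54, due 32, tardiness 22
Sum = 0+9+3+13+14+22 = 61.
FIFO 63, SPT 52, EDD 61 → minimum 52.

52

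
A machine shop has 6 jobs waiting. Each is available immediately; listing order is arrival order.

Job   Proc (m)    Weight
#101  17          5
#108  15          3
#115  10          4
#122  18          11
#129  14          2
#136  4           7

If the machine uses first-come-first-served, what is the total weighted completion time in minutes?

1703

FIFO (arrival order): #101 #108 #115 #122 #129 #136.
#101: finishes 17, weight 5, w·C = 85
#108: finishes 32, weight 3, w·C = 96
#115: finishes 42, weight 4, w·C = 168
#122: finishes 60, weight 11, w·C = 660
#129: finishes 74, weight 2, w·C = 148
#136: finishes 78, weight 7, w·C = 546
Sum = 85+96+168+660+148+546 = 1703.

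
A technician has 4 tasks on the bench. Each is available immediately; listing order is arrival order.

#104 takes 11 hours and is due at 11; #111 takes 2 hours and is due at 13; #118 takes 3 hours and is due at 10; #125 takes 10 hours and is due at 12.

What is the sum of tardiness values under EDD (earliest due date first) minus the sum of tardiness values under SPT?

10

EDD (increasing due date): #118 #104 #125 #111.
#118: 0→3, due 10, tardiness 0
#104: 3→14, due 11, tardiness 3
#125: 14→24, due 12, tardiness 12
#111: 24→26, due 13, tardiness 13
Sum = 0+3+12+13 = 28.
SPT (increasing processing time): #111 #118 #125 #104.
#111: 0→2, due 13, tardiness 0
#118: 2→5, due 10, tardiness 0
#125: 5→15, due 12, tardiness 3
#104: 15→26, due 11, tardiness 15
Sum = 0+0+3+15 = 18.
Difference = 28 − 18 = 10.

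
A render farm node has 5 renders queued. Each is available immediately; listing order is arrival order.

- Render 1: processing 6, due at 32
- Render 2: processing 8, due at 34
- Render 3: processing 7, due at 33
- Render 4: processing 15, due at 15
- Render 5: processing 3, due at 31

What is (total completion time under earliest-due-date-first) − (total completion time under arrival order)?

11

EDD (increasing due date): Render 4 Render 5 Render 1 Render 3 Render 2.
Render 4: 0→15
Render 5: 15→18
Render 1: 18→24
Render 3: 24→31
Render 2: 31→39
Sum = 15+18+24+31+39 = 127.
FIFO (arrival order): Render 1 Render 2 Render 3 Render 4 Render 5.
Render 1: 0→6
Render 2: 6→14
Render 3: 14→21
Render 4: 21→36
Render 5: 36→39
Sum = 6+14+21+36+39 = 116.
Difference = 127 − 116 = 11.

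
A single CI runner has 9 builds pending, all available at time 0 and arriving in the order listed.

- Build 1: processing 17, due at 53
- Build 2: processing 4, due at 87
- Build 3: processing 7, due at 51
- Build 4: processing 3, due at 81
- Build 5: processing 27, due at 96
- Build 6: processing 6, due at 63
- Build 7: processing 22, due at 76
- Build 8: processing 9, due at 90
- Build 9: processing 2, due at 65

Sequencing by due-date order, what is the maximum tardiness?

EDD (increasing due date): Build 3 Build 1 Build 6 Build 9 Build 7 Build 4 Build 2 Build 8 Build 5.
Build 3: 0→7, due 51, tardiness 0
Build 1: 7→24, due 53, tardiness 0
Build 6: 24→30, due 63, tardiness 0
Build 9: 30→32, due 65, tardiness 0
Build 7: 32→54, due 76, tardiness 0
Build 4: 54→57, due 81, tardiness 0
Build 2: 57→61, due 87, tardiness 0
Build 8: 61→70, due 90, tardiness 0
Build 5: 70→97, due 96, tardiness 1
Maximum = 1.

1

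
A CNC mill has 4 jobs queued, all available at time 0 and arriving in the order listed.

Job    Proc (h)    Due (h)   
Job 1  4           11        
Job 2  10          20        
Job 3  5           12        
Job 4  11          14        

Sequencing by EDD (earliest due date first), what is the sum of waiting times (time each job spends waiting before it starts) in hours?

33

EDD (increasing due date): Job 1 Job 3 Job 4 Job 2.
Job 1: waits 0, runs 0→4
Job 3: waits 4, runs 4→9
Job 4: waits 9, runs 9→20
Job 2: waits 20, runs 20→30
Sum = 0+4+9+20 = 33.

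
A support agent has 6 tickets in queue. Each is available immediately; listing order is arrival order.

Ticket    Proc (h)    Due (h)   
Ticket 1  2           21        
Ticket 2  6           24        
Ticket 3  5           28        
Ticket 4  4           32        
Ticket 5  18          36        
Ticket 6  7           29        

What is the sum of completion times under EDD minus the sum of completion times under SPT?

EDD (increasing due date): Ticket 1 Ticket 2 Ticket 3 Ticket 6 Ticket 4 Ticket 5.
Ticket 1: 0→2
Ticket 2: 2→8
Ticket 3: 8→13
Ticket 6: 13→20
Ticket 4: 20→24
Ticket 5: 24→42
Sum = 2+8+13+20+24+42 = 109.
SPT (increasing processing time): Ticket 1 Ticket 4 Ticket 3 Ticket 2 Ticket 6 Ticket 5.
Ticket 1: 0→2
Ticket 4: 2→6
Ticket 3: 6→11
Ticket 2: 11→17
Ticket 6: 17→24
Ticket 5: 24→42
Sum = 2+6+11+17+24+42 = 102.
Difference = 109 − 102 = 7.

7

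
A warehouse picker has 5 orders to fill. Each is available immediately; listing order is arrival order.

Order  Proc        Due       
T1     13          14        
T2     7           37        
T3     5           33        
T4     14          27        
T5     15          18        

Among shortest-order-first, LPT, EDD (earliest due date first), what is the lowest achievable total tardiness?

SPT (increasing processing time): T3 T2 T1 T4 T5.
T3: 0→5, due 33, tardiness 0
T2: 5→12, due 37, tardiness 0
T1: 12→25, due 14, tardiness 11
T4: 25→39, due 27, tardiness 12
T5: 39→54, due 18, tardiness 36
Sum = 0+0+11+12+36 = 59.
LPT (decreasing processing time): T5 T4 T1 T2 T3.
T5: 0→15, due 18, tardiness 0
T4: 15→29, due 27, tardiness 2
T1: 29→42, due 14, tardiness 28
T2: 42→49, due 37, tardiness 12
T3: 49→54, due 33, tardiness 21
Sum = 0+2+28+12+21 = 63.
EDD (increasing due date): T1 T5 T4 T3 T2.
T1: 0→13, due 14, tardiness 0
T5: 13→28, due 18, tardiness 10
T4: 28→42, due 27, tardiness 15
T3: 42→47, due 33, tardiness 14
T2: 47→54, due 37, tardiness 17
Sum = 0+10+15+14+17 = 56.
SPT 59, LPT 63, EDD 56 → minimum 56.

56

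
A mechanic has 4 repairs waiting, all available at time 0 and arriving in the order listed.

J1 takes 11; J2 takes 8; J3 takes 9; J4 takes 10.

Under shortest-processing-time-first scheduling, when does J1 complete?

SPT (increasing processing time): J2 J3 J4 J1.
J2: 0→8
J3: 8→17
J4: 17→27
J1: 27→38

38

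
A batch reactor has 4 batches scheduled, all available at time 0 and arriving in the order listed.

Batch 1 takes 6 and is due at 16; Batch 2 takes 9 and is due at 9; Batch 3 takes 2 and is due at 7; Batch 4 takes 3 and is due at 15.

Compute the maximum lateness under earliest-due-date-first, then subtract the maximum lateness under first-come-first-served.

-6

EDD (increasing due date): Batch 3 Batch 2 Batch 4 Batch 1.
Batch 3: 0→2, due 7, lateness -5
Batch 2: 2→11, due 9, lateness 2
Batch 4: 11→14, due 15, lateness -1
Batch 1: 14→20, due 16, lateness 4
Maximum = 4.
FIFO (arrival order): Batch 1 Batch 2 Batch 3 Batch 4.
Batch 1: 0→6, due 16, lateness -10
Batch 2: 6→15, due 9, lateness 6
Batch 3: 15→17, due 7, lateness 10
Batch 4: 17→20, due 15, lateness 5
Maximum = 10.
Difference = 4 − 10 = -6.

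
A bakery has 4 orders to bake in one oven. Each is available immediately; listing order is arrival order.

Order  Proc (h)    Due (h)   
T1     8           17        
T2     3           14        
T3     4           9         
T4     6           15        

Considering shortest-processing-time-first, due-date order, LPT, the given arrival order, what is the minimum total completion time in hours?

44

SPT (increasing processing time): T2 T3 T4 T1.
T2: 0→3
T3: 3→7
T4: 7→13
T1: 13→21
Sum = 3+7+13+21 = 44.
EDD (increasing due date): T3 T2 T4 T1.
T3: 0→4
T2: 4→7
T4: 7→13
T1: 13→21
Sum = 4+7+13+21 = 45.
LPT (decreasing processing time): T1 T4 T3 T2.
T1: 0→8
T4: 8→14
T3: 14→18
T2: 18→21
Sum = 8+14+18+21 = 61.
FIFO (arrival order): T1 T2 T3 T4.
T1: 0→8
T2: 8→11
T3: 11→15
T4: 15→21
Sum = 8+11+15+21 = 55.
SPT 44, EDD 45, LPT 61, FIFO 55 → minimum 44.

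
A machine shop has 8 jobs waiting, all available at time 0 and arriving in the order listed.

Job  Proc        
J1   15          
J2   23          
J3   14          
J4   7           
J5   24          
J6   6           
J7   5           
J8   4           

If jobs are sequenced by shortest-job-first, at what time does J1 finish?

SPT (increasing processing time): J8 J7 J6 J4 J3 J1 J2 J5.
J8: 0→4
J7: 4→9
J6: 9→15
J4: 15→22
J3: 22→36
J1: 36→51

51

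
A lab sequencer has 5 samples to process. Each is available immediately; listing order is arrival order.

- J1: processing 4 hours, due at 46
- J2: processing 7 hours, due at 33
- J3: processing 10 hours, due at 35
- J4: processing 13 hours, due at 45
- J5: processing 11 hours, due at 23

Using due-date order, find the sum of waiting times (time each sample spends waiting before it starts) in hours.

EDD (increasing due date): J5 J2 J3 J4 J1.
J5: waits 0, runs 0→11
J2: waits 11, runs 11→18
J3: waits 18, runs 18→28
J4: waits 28, runs 28→41
J1: waits 41, runs 41→45
Sum = 0+11+18+28+41 = 98.

98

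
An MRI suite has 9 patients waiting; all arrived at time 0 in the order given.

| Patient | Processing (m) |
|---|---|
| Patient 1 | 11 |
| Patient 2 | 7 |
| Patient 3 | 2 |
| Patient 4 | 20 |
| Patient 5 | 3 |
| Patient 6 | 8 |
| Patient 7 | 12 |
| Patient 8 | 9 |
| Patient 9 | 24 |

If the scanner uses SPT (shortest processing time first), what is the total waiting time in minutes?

232

SPT (increasing processing time): Patient 3 Patient 5 Patient 2 Patient 6 Patient 8 Patient 1 Patient 7 Patient 4 Patient 9.
Patient 3: waits 0, runs 0→2
Patient 5: waits 2, runs 2→5
Patient 2: waits 5, runs 5→12
Patient 6: waits 12, runs 12→20
Patient 8: waits 20, runs 20→29
Patient 1: waits 29, runs 29→40
Patient 7: waits 40, runs 40→52
Patient 4: waits 52, runs 52→72
Patient 9: waits 72, runs 72→96
Sum = 0+2+5+12+20+29+40+52+72 = 232.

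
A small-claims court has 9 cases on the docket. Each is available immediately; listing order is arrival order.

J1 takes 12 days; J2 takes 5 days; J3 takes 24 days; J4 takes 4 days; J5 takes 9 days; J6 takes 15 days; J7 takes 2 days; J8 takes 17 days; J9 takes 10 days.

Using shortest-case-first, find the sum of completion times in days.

340

SPT (increasing processing time): J7 J4 J2 J5 J9 J1 J6 J8 J3.
J7: 0→2
J4: 2→6
J2: 6→11
J5: 11→20
J9: 20→30
J1: 30→42
J6: 42→57
J8: 57→74
J3: 74→98
Sum = 2+6+11+20+30+42+57+74+98 = 340.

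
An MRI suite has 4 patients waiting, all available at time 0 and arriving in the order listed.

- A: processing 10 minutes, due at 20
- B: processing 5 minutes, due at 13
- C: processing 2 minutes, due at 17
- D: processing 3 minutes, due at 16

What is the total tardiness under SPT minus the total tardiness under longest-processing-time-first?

-7

SPT (increasing processing time): C D B A.
C: 0→2, due 17, tardiness 0
D: 2→5, due 16, tardiness 0
B: 5→10, due 13, tardiness 0
A: 10→20, due 20, tardiness 0
Sum = 0+0+0+0 = 0.
LPT (decreasing processing time): A B D C.
A: 0→10, due 20, tardiness 0
B: 10→15, due 13, tardiness 2
D: 15→18, due 16, tardiness 2
C: 18→20, due 17, tardiness 3
Sum = 0+2+2+3 = 7.
Difference = 0 − 7 = -7.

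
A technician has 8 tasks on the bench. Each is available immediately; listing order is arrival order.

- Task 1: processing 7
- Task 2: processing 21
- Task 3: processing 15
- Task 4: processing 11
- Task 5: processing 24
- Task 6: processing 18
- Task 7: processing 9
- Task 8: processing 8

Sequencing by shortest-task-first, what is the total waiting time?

SPT (increasing processing time): Task 1 Task 8 Task 7 Task 4 Task 3 Task 6 Task 2 Task 5.
Task 1: waits 0, runs 0→7
Task 8: waits 7, runs 7→15
Task 7: waits 15, runs 15→24
Task 4: waits 24, runs 24→35
Task 3: waits 35, runs 35→50
Task 6: waits 50, runs 50→68
Task 2: waits 68, runs 68→89
Task 5: waits 89, runs 89→113
Sum = 0+7+15+24+35+50+68+89 = 288.

288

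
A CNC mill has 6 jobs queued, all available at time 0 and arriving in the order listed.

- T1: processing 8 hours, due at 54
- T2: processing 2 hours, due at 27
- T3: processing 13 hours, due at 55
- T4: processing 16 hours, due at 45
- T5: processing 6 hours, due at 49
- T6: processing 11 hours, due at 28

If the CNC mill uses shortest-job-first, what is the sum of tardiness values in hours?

11

SPT (increasing processing time): T2 T5 T1 T6 T3 T4.
T2: 0→2, due 27, tardiness 0
T5: 2→8, due 49, tardiness 0
T1: 8→16, due 54, tardiness 0
T6: 16→27, due 28, tardiness 0
T3: 27→40, due 55, tardiness 0
T4: 40→56, due 45, tardiness 11
Sum = 0+0+0+0+0+11 = 11.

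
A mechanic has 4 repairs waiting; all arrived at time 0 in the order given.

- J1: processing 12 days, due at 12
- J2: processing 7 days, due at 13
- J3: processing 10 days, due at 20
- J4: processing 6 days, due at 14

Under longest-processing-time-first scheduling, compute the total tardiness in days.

LPT (decreasing processing time): J1 J3 J2 J4.
J1: 0→12, due 12, tardiness 0
J3: 12→22, due 20, tardiness 2
J2: 22→29, due 13, tardiness 16
J4: 29→35, due 14, tardiness 21
Sum = 0+2+16+21 = 39.

39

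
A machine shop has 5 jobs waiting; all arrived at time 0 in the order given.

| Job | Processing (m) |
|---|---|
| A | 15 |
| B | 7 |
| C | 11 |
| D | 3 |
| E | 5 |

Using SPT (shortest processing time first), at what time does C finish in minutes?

26

SPT (increasing processing time): D E B C A.
D: 0→3
E: 3→8
B: 8→15
C: 15→26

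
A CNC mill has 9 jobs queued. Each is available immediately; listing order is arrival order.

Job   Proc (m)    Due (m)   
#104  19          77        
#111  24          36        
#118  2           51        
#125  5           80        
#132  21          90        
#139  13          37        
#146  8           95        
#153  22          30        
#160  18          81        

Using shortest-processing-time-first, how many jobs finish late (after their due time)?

2

SPT (increasing processing time): #118 #125 #146 #139 #160 #104 #132 #153 #111.
#118: 0→2, due 51, tardiness 0
#125: 2→7, due 80, tardiness 0
#146: 7→15, due 95, tardiness 0
#139: 15→28, due 37, tardiness 0
#160: 28→46, due 81, tardiness 0
#104: 46→65, due 77, tardiness 0
#132: 65→86, due 90, tardiness 0
#153: 86→108, due 30, tardiness 78
#111: 108→132, due 36, tardiness 96
Late jobs: 2.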